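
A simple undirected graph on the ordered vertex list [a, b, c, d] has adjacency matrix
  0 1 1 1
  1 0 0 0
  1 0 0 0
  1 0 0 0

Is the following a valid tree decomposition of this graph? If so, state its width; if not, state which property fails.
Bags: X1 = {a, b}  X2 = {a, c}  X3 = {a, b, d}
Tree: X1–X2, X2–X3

No — bags containing vertex b are not connected in the tree.

A tree decomposition must satisfy three properties: every vertex lies in some bag; for every edge, both endpoints lie together in some bag; and for every vertex, the bags containing it form a connected subtree. Here bags containing vertex b are not connected in the tree, so the decomposition is invalid.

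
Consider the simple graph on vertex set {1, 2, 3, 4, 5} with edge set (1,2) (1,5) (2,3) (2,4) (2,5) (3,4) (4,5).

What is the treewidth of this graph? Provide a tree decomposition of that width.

Treewidth 2.
Bags: B1 = {1, 2, 5}  B2 = {2, 4, 5}  B3 = {2, 3, 4}
Tree: B1–B2, B2–B3

Each bag holds 3 vertices, so the decomposition has width 2, which upper-bounds the treewidth. For the lower bound, the 3 vertices {1, 2, 5} are pairwise adjacent, and any tree decomposition puts a clique entirely inside one bag — forcing width ≥ 2. Combining the bounds, tw(G) = 2.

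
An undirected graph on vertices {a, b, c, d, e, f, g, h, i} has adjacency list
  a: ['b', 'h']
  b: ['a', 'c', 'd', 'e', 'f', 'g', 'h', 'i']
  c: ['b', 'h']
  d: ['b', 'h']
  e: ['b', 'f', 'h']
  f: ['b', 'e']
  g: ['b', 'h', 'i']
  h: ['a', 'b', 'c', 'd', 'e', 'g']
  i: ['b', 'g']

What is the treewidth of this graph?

2

A width-2 tree decomposition is:
Bags: B1 = {b, d, h}  B2 = {b, e, h}  B3 = {b, g, h}  B4 = {a, b, h}  B5 = {b, c, h}  B6 = {b, e, f}  B7 = {b, g, i}
Tree: B1–B2, B1–B3, B2–B4, B2–B5, B2–B6, B3–B7
Every bag has size at most 3, so the width is 3 − 1 = 2 and tw(G) ≤ 2. Conversely, {b, d, h} is a clique of size 3, and the vertices of any clique must share a bag in every tree decomposition; so some bag has ≥ 3 vertices and tw(G) ≥ 2. Hence tw(G) = 2 exactly.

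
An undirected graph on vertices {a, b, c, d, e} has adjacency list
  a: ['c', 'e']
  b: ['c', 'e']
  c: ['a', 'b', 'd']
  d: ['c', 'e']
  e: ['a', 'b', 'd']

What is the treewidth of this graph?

A width-2 tree decomposition is:
Bags: B1 = {c, d, e}  B2 = {a, c, e}  B3 = {b, c, e}
Tree: B1–B2, B2–B3
The largest bag has 3 vertices, giving width 2; this decomposition certifies tw(G) ≤ 2. For the lower bound, G contains the cycle d–c–a–e–d, so G is not a forest; only forests have treewidth ≤ 1, hence tw(G) ≥ 2. Combining the bounds, tw(G) = 2.

2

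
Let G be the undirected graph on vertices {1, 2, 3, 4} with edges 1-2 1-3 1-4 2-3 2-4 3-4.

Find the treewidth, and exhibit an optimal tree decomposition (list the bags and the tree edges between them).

With just one bag of size 4, the width is 4 − 1 = 3, so tw(G) ≤ 3. Conversely, {1, 2, 3, 4} is a clique of size 4, and the vertices of any clique must share a bag in every tree decomposition; so some bag has ≥ 4 vertices and tw(G) ≥ 3. Combining the bounds, tw(G) = 3.

Treewidth 3.
One such decomposition:
Bags: B1 = {1, 2, 3, 4}
Tree: (single bag)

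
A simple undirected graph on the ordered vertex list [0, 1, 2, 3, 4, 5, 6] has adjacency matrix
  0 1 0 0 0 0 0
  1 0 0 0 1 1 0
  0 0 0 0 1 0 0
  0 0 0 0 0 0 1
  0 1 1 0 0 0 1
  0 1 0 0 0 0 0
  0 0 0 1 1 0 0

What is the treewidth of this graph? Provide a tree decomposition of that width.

The largest bag has 2 vertices, giving width 1; this decomposition certifies tw(G) ≤ 1. Since G has at least one edge (e.g. 6–3), it is not an edgeless graph, so tw(G) ≥ 1. Hence tw(G) = 1 exactly.

Treewidth 1.
Bags: B1 = {3, 6}  B2 = {4, 6}  B3 = {1, 4}  B4 = {2, 4}  B5 = {1, 5}  B6 = {0, 1}
Tree: B1–B2, B2–B3, B3–B4, B3–B5, B5–B6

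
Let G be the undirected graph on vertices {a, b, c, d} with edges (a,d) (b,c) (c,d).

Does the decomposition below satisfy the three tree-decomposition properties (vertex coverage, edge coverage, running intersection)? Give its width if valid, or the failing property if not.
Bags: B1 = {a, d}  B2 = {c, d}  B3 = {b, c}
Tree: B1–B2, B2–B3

Yes; width 1.

Vertex coverage: the bags together contain {a, b, c, d}, the full vertex set. Edge coverage: each edge of G has both endpoints in at least one bag. Running intersection: for every vertex, the bags containing it form a connected subtree. All three properties hold, so this is a valid tree decomposition of width max|bag| − 1 = 1, and hence tw(G) ≤ 1.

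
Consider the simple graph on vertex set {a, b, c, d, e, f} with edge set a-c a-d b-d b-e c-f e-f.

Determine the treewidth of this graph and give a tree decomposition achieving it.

Every bag has size at most 3, so the width is 3 − 1 = 2 and tw(G) ≤ 2. For the lower bound, G contains the cycle c–a–d–b–e–f–c, so G is not a forest; only forests have treewidth ≤ 1, hence tw(G) ≥ 2. Hence tw(G) = 2 exactly.

Treewidth 2.
One optimal decomposition is:
Bags: B1 = {a, c, d}  B2 = {b, c, d}  B3 = {b, c, e}  B4 = {c, e, f}
Tree: B1–B2, B2–B3, B3–B4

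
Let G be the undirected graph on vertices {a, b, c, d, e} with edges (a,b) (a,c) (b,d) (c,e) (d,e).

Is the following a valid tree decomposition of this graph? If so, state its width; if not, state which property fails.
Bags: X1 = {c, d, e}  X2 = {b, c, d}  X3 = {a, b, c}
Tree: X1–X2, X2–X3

Every vertex of G appears in some bag (union = {a, b, c, d, e}); every edge is covered by a bag; and for each vertex v the set of bags containing v is connected in the bag tree. The decomposition is therefore valid. The largest bag has 3 vertices, so the width is 2.

Yes; width 2.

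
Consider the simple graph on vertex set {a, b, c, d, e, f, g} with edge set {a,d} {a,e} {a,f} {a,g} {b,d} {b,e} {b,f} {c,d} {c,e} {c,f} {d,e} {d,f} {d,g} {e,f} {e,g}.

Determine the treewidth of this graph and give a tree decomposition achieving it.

Each bag holds 4 vertices, so the decomposition has width 3, which upper-bounds the treewidth. On the other hand G contains the 4-clique {a, d, e, g}. A clique must lie in a single bag of any decomposition, so no decomposition can have width below 3. Therefore the treewidth is 3.

Treewidth 3.
One such decomposition:
Bags: B1 = {a, d, e, g}  B2 = {a, d, e, f}  B3 = {c, d, e, f}  B4 = {b, d, e, f}
Tree: B1–B2, B2–B3, B2–B4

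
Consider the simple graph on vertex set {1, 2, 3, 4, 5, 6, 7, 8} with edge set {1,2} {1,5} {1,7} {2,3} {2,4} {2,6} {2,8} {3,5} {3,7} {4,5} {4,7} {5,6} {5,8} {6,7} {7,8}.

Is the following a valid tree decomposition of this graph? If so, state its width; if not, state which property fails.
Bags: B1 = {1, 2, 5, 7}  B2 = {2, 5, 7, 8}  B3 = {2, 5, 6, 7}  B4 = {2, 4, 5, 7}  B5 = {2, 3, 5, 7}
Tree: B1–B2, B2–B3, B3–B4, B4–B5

Yes; width 3.

Vertex coverage: the bags together contain {1, 2, 3, 4, 5, 6, 7, 8}, the full vertex set. Edge coverage: each edge of G has both endpoints in at least one bag. Running intersection: for every vertex, the bags containing it form a connected subtree. All three properties hold, so this is a valid tree decomposition of width max|bag| − 1 = 3, and hence tw(G) ≤ 3.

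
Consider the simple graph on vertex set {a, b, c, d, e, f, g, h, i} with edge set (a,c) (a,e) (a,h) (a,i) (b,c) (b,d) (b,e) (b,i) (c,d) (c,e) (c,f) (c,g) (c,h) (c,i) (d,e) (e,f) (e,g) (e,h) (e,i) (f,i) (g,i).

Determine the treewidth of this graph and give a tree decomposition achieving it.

The largest bag has 4 vertices, giving width 3; this decomposition certifies tw(G) ≤ 3. On the other hand G contains the 4-clique {b, c, d, e}. A clique must lie in a single bag of any decomposition, so no decomposition can have width below 3. Therefore the treewidth is 3.

Treewidth 3.
One optimal decomposition is:
Bags: B1 = {a, c, e, i}  B2 = {b, c, e, i}  B3 = {b, c, d, e}  B4 = {c, e, f, i}  B5 = {a, c, e, h}  B6 = {c, e, g, i}
Tree: B1–B2, B2–B3, B1–B4, B1–B5, B4–B6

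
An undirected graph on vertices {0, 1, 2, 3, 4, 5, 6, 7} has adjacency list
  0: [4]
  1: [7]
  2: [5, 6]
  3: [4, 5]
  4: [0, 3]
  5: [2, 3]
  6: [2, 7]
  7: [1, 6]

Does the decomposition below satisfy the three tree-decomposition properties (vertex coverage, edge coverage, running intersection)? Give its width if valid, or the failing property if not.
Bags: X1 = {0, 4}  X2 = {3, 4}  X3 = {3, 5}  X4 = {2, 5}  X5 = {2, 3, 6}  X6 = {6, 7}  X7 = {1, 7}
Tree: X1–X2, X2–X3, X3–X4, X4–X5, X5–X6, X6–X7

No — bags containing vertex 3 are not connected in the tree.

A tree decomposition must satisfy three properties: every vertex lies in some bag; for every edge, both endpoints lie together in some bag; and for every vertex, the bags containing it form a connected subtree. Here bags containing vertex 3 are not connected in the tree, so the decomposition is invalid.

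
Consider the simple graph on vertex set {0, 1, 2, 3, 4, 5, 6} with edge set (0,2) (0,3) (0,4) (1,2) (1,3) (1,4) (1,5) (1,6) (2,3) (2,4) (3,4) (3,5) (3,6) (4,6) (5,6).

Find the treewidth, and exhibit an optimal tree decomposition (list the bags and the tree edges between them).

Treewidth 3.
Bags: B1 = {1, 2, 3, 4}  B2 = {0, 2, 3, 4}  B3 = {1, 3, 4, 6}  B4 = {1, 3, 5, 6}
Tree: B1–B2, B1–B3, B3–B4

The largest bag has 4 vertices, giving width 3; this decomposition certifies tw(G) ≤ 3. For the lower bound, the 4 vertices {0, 2, 3, 4} are pairwise adjacent, and any tree decomposition puts a clique entirely inside one bag — forcing width ≥ 3. Therefore the treewidth is 3.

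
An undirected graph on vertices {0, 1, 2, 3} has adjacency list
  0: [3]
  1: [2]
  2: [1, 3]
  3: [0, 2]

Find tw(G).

A width-1 tree decomposition is:
Bags: B1 = {2, 3}  B2 = {1, 2}  B3 = {0, 3}
Tree: B1–B2, B1–B3
Each bag holds 2 vertices, so the decomposition has width 1, which upper-bounds the treewidth. Since G has at least one edge (e.g. 3–2), it is not an edgeless graph, so tw(G) ≥ 1. The upper and lower bounds meet at 1, so that is the treewidth.

1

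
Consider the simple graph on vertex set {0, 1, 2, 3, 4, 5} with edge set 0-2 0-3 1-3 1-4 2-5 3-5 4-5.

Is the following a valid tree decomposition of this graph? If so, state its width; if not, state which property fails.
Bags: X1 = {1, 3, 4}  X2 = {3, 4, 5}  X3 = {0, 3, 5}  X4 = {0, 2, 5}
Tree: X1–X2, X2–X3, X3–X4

Checking the three conditions: (i) the bags cover all of {0, 1, 2, 3, 4, 5}; (ii) for each edge, some bag contains both endpoints; (iii) the bags containing any fixed vertex form a subtree. All hold, so the decomposition is valid with width 3 − 1 = 2.

Yes; width 2.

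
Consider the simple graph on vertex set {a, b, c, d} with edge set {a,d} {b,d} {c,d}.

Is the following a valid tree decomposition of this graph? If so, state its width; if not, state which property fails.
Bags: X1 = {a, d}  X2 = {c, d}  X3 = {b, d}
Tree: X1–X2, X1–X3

Vertex coverage: the bags together contain {a, b, c, d}, the full vertex set. Edge coverage: each edge of G has both endpoints in at least one bag. Running intersection: for every vertex, the bags containing it form a connected subtree. All three properties hold, so this is a valid tree decomposition of width max|bag| − 1 = 1, and hence tw(G) ≤ 1.

Yes; width 1.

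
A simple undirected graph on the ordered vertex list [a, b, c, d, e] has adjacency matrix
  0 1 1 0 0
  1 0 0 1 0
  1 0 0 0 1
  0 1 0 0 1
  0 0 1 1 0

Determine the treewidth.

A width-2 tree decomposition is:
Bags: B1 = {a, c, e}  B2 = {a, b, e}  B3 = {b, d, e}
Tree: B1–B2, B2–B3
Every bag has size at most 3, so the width is 3 − 1 = 2 and tw(G) ≤ 2. Since e–c–a–b–d–e is a cycle in G, G is not acyclic. Forests are exactly the graphs of treewidth ≤ 1, so tw(G) ≥ 2. Hence tw(G) = 2 exactly.

2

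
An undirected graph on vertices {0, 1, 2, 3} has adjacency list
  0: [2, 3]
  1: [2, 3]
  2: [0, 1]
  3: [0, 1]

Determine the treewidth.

A width-2 tree decomposition is:
Bags: B1 = {1, 2, 3}  B2 = {0, 2, 3}
Tree: B1–B2
Every bag has size at most 3, so the width is 3 − 1 = 2 and tw(G) ≤ 2. For the lower bound, G contains the cycle 3–1–2–0–3, so G is not a forest; only forests have treewidth ≤ 1, hence tw(G) ≥ 2. Hence tw(G) = 2 exactly.

2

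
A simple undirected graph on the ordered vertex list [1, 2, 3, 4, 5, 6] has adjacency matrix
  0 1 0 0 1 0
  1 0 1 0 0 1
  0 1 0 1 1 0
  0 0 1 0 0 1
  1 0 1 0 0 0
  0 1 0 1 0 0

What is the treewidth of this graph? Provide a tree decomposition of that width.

Every bag has size at most 3, so the width is 3 − 1 = 2 and tw(G) ≤ 2. The edges 4–6–2–3–4 form a cycle, so G is not a tree and its treewidth is at least 2. Hence tw(G) = 2 exactly.

Treewidth 2.
One optimal decomposition is:
Bags: B1 = {3, 4, 6}  B2 = {2, 3, 6}  B3 = {2, 3, 5}  B4 = {1, 2, 5}
Tree: B1–B2, B2–B3, B3–B4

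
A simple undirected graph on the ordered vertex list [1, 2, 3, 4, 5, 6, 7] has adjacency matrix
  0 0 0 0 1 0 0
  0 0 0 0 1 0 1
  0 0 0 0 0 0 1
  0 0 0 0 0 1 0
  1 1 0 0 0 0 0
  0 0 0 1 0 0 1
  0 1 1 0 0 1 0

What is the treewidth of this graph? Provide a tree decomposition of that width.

Every bag has size at most 2, so the width is 2 − 1 = 1 and tw(G) ≤ 1. Any graph with an edge has treewidth ≥ 1, and G has the edge 2–7. The upper and lower bounds meet at 1, so that is the treewidth.

Treewidth 1.
One such decomposition:
Bags: B1 = {2, 7}  B2 = {2, 5}  B3 = {1, 5}  B4 = {6, 7}  B5 = {4, 6}  B6 = {3, 7}
Tree: B1–B2, B2–B3, B1–B4, B4–B5, B4–B6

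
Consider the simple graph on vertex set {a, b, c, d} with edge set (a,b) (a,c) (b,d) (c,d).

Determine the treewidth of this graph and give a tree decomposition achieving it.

Treewidth 2.
Bags: B1 = {a, b, c}  B2 = {b, c, d}
Tree: B1–B2

Every bag has size at most 3, so the width is 3 − 1 = 2 and tw(G) ≤ 2. The edges b–a–c–d–b form a cycle, so G is not a tree and its treewidth is at least 2. Combining the bounds, tw(G) = 2.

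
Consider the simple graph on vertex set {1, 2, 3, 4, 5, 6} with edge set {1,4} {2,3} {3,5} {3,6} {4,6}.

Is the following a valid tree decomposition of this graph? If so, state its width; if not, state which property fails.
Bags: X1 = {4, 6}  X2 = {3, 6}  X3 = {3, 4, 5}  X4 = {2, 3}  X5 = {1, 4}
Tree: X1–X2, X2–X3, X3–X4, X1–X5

No — bags containing vertex 4 are not connected in the tree.

A tree decomposition must satisfy three properties: every vertex lies in some bag; for every edge, both endpoints lie together in some bag; and for every vertex, the bags containing it form a connected subtree. Here bags containing vertex 4 are not connected in the tree, so the decomposition is invalid.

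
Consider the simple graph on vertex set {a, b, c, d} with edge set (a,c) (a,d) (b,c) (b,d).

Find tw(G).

A width-2 tree decomposition is:
Bags: B1 = {a, b, d}  B2 = {a, b, c}
Tree: B1–B2
Every bag has size at most 3, so the width is 3 − 1 = 2 and tw(G) ≤ 2. Since a–d–b–c–a is a cycle in G, G is not acyclic. Forests are exactly the graphs of treewidth ≤ 1, so tw(G) ≥ 2. Hence tw(G) = 2 exactly.

2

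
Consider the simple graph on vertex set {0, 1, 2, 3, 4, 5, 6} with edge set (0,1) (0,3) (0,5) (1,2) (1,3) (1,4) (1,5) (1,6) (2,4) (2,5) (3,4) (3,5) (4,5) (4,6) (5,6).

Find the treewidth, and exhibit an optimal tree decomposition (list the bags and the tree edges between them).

Treewidth 3.
One optimal decomposition is:
Bags: B1 = {0, 1, 3, 5}  B2 = {1, 3, 4, 5}  B3 = {1, 4, 5, 6}  B4 = {1, 2, 4, 5}
Tree: B1–B2, B2–B3, B2–B4

The largest bag has 4 vertices, giving width 3; this decomposition certifies tw(G) ≤ 3. For the lower bound, the 4 vertices {0, 1, 3, 5} are pairwise adjacent, and any tree decomposition puts a clique entirely inside one bag — forcing width ≥ 3. Hence tw(G) = 3 exactly.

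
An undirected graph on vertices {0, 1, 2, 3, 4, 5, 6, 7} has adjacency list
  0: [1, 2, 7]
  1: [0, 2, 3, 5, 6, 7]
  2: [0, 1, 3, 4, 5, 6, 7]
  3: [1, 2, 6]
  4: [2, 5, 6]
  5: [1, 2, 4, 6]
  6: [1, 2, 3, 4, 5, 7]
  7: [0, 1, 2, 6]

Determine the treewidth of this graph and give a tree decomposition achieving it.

Each bag holds 4 vertices, so the decomposition has width 3, which upper-bounds the treewidth. For the lower bound, the 4 vertices {0, 1, 2, 7} are pairwise adjacent, and any tree decomposition puts a clique entirely inside one bag — forcing width ≥ 3. Hence tw(G) = 3 exactly.

Treewidth 3.
One optimal decomposition is:
Bags: B1 = {1, 2, 6, 7}  B2 = {1, 2, 5, 6}  B3 = {2, 4, 5, 6}  B4 = {0, 1, 2, 7}  B5 = {1, 2, 3, 6}
Tree: B1–B2, B2–B3, B1–B4, B2–B5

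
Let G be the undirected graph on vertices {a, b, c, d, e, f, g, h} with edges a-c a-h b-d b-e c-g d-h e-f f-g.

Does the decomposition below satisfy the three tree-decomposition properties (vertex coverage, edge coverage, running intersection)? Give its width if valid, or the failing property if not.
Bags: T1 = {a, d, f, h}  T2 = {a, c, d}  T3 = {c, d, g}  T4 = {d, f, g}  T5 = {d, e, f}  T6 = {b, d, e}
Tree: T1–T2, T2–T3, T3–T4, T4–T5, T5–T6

No — bags containing vertex f are not connected in the tree.

A tree decomposition must satisfy three properties: every vertex lies in some bag; for every edge, both endpoints lie together in some bag; and for every vertex, the bags containing it form a connected subtree. Here bags containing vertex f are not connected in the tree, so the decomposition is invalid.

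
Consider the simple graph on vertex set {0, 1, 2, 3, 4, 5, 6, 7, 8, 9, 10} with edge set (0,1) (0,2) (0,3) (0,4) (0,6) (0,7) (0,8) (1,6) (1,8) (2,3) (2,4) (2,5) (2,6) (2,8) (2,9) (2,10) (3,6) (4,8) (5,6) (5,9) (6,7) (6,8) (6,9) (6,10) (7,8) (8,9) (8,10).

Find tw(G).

A width-3 tree decomposition is:
Bags: B1 = {0, 1, 6, 8}  B2 = {0, 6, 7, 8}  B3 = {0, 2, 6, 8}  B4 = {2, 6, 8, 9}  B5 = {0, 2, 4, 8}  B6 = {0, 2, 3, 6}  B7 = {2, 6, 8, 10}  B8 = {2, 5, 6, 9}
Tree: B1–B2, B2–B3, B3–B4, B3–B5, B3–B6, B3–B7, B4–B8
Every bag has size at most 4, so the width is 4 − 1 = 3 and tw(G) ≤ 3. For the lower bound, the 4 vertices {0, 2, 4, 8} are pairwise adjacent, and any tree decomposition puts a clique entirely inside one bag — forcing width ≥ 3. Therefore the treewidth is 3.

3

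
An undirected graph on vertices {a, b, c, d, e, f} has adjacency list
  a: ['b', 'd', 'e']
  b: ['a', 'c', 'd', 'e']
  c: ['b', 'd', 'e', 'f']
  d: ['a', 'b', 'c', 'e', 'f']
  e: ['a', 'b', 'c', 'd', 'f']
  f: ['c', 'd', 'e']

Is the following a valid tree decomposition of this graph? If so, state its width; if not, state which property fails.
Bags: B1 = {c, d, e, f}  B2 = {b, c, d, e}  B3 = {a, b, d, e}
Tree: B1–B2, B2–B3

Yes; width 3.

Vertex coverage: the bags together contain {a, b, c, d, e, f}, the full vertex set. Edge coverage: each edge of G has both endpoints in at least one bag. Running intersection: for every vertex, the bags containing it form a connected subtree. All three properties hold, so this is a valid tree decomposition of width max|bag| − 1 = 3, and hence tw(G) ≤ 3.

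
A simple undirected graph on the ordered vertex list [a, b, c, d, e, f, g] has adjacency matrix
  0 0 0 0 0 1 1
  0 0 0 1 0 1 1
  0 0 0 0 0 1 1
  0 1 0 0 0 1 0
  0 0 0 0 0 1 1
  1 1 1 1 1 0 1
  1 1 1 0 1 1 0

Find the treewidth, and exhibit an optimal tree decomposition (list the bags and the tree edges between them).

The largest bag has 3 vertices, giving width 2; this decomposition certifies tw(G) ≤ 2. Conversely, {b, d, f} is a clique of size 3, and the vertices of any clique must share a bag in every tree decomposition; so some bag has ≥ 3 vertices and tw(G) ≥ 2. Hence tw(G) = 2 exactly.

Treewidth 2.
One such decomposition:
Bags: B1 = {c, f, g}  B2 = {a, f, g}  B3 = {b, f, g}  B4 = {e, f, g}  B5 = {b, d, f}
Tree: B1–B2, B1–B3, B2–B4, B3–B5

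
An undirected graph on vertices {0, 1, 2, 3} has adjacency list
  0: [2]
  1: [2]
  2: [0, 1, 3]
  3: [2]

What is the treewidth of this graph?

1

A width-1 tree decomposition is:
Bags: B1 = {1, 2}  B2 = {2, 3}  B3 = {0, 2}
Tree: B1–B2, B1–B3
The largest bag has 2 vertices, giving width 1; this decomposition certifies tw(G) ≤ 1. Since G has at least one edge (e.g. 1–2), it is not an edgeless graph, so tw(G) ≥ 1. The upper and lower bounds meet at 1, so that is the treewidth.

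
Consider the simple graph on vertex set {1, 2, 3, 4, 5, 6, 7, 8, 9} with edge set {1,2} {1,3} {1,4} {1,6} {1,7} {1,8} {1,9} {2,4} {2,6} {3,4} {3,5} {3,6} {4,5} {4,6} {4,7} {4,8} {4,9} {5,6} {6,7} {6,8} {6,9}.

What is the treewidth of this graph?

3

A width-3 tree decomposition is:
Bags: B1 = {1, 2, 4, 6}  B2 = {1, 3, 4, 6}  B3 = {1, 4, 6, 8}  B4 = {3, 4, 5, 6}  B5 = {1, 4, 6, 9}  B6 = {1, 4, 6, 7}
Tree: B1–B2, B1–B3, B2–B4, B2–B5, B1–B6
Each bag holds 4 vertices, so the decomposition has width 3, which upper-bounds the treewidth. For the lower bound, the 4 vertices {1, 2, 4, 6} are pairwise adjacent, and any tree decomposition puts a clique entirely inside one bag — forcing width ≥ 3. Therefore the treewidth is 3.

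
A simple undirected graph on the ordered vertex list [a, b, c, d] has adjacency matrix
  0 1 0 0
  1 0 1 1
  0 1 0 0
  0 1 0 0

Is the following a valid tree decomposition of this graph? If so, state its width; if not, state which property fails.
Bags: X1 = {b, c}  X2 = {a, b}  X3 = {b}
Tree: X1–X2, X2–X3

A tree decomposition must satisfy three properties: every vertex lies in some bag; for every edge, both endpoints lie together in some bag; and for every vertex, the bags containing it form a connected subtree. Here vertex d appears in no bag, so the decomposition is invalid.

No — vertex d appears in no bag.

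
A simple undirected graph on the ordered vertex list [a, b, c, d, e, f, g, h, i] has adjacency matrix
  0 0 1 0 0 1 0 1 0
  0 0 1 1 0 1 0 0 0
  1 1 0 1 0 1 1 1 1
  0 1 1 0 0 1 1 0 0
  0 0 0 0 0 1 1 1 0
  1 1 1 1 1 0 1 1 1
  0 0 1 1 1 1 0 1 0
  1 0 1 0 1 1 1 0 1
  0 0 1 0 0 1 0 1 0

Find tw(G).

A width-3 tree decomposition is:
Bags: B1 = {c, f, g, h}  B2 = {c, d, f, g}  B3 = {e, f, g, h}  B4 = {c, f, h, i}  B5 = {a, c, f, h}  B6 = {b, c, d, f}
Tree: B1–B2, B1–B3, B1–B4, B4–B5, B2–B6
Every bag has size at most 4, so the width is 4 − 1 = 3 and tw(G) ≤ 3. Conversely, {e, f, g, h} is a clique of size 4, and the vertices of any clique must share a bag in every tree decomposition; so some bag has ≥ 4 vertices and tw(G) ≥ 3. Combining the bounds, tw(G) = 3.

3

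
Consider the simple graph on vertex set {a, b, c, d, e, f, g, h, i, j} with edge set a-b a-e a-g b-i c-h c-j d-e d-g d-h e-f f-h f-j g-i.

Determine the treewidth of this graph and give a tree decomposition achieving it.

Every bag has size at most 3, so the width is 3 − 1 = 2 and tw(G) ≤ 2. Since c–j–f–h–c is a cycle in G, G is not acyclic. Forests are exactly the graphs of treewidth ≤ 1, so tw(G) ≥ 2. The upper and lower bounds meet at 2, so that is the treewidth.

Treewidth 2.
One optimal decomposition is:
Bags: B1 = {c, h, j}  B2 = {f, h, j}  B3 = {d, f, h}  B4 = {d, e, f}  B5 = {d, e, g}  B6 = {a, e, g}  B7 = {a, g, i}  B8 = {a, b, i}
Tree: B1–B2, B2–B3, B3–B4, B4–B5, B5–B6, B6–B7, B7–B8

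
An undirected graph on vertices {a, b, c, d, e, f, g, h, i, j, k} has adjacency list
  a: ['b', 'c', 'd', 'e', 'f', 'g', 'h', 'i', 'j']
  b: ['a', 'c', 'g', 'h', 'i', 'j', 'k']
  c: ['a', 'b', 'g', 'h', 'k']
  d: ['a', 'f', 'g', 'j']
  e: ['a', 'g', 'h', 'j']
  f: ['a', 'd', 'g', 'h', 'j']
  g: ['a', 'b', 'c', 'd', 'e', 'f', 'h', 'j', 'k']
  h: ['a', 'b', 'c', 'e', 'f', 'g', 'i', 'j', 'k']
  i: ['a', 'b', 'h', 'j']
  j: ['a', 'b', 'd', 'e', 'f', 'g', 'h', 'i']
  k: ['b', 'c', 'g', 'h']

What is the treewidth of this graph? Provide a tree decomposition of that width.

The largest bag has 5 vertices, giving width 4; this decomposition certifies tw(G) ≤ 4. On the other hand G contains the 5-clique {a, d, f, g, j}. A clique must lie in a single bag of any decomposition, so no decomposition can have width below 4. Therefore the treewidth is 4.

Treewidth 4.
One such decomposition:
Bags: B1 = {a, b, g, h, j}  B2 = {a, f, g, h, j}  B3 = {a, b, c, g, h}  B4 = {a, b, h, i, j}  B5 = {b, c, g, h, k}  B6 = {a, e, g, h, j}  B7 = {a, d, f, g, j}
Tree: B1–B2, B1–B3, B1–B4, B3–B5, B2–B6, B2–B7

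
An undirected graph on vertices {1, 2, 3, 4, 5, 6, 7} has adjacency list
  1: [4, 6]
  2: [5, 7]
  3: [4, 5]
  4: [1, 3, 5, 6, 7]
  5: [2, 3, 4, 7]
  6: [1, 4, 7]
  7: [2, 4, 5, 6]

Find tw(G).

A width-2 tree decomposition is:
Bags: B1 = {4, 5, 7}  B2 = {3, 4, 5}  B3 = {4, 6, 7}  B4 = {2, 5, 7}  B5 = {1, 4, 6}
Tree: B1–B2, B1–B3, B1–B4, B3–B5
The largest bag has 3 vertices, giving width 2; this decomposition certifies tw(G) ≤ 2. Conversely, {2, 5, 7} is a clique of size 3, and the vertices of any clique must share a bag in every tree decomposition; so some bag has ≥ 3 vertices and tw(G) ≥ 2. Combining the bounds, tw(G) = 2.

2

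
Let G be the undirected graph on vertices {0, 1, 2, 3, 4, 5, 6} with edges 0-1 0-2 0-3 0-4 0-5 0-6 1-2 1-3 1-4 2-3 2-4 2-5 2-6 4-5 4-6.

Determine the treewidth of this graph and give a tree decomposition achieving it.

Each bag holds 4 vertices, so the decomposition has width 3, which upper-bounds the treewidth. For the lower bound, the 4 vertices {0, 1, 2, 3} are pairwise adjacent, and any tree decomposition puts a clique entirely inside one bag — forcing width ≥ 3. Hence tw(G) = 3 exactly.

Treewidth 3.
Bags: B1 = {0, 1, 2, 4}  B2 = {0, 2, 4, 5}  B3 = {0, 1, 2, 3}  B4 = {0, 2, 4, 6}
Tree: B1–B2, B1–B3, B2–B4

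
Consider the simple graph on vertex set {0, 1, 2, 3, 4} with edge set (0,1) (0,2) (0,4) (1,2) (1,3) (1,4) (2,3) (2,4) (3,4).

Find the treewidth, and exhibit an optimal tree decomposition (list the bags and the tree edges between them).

Treewidth 3.
Bags: B1 = {1, 2, 3, 4}  B2 = {0, 1, 2, 4}
Tree: B1–B2

Every bag has size at most 4, so the width is 4 − 1 = 3 and tw(G) ≤ 3. Conversely, {0, 1, 2, 4} is a clique of size 4, and the vertices of any clique must share a bag in every tree decomposition; so some bag has ≥ 4 vertices and tw(G) ≥ 3. Therefore the treewidth is 3.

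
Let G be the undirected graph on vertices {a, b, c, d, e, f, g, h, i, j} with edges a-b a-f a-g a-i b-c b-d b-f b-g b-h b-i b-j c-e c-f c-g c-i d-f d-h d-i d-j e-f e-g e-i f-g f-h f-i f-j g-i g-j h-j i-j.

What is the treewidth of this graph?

A width-4 tree decomposition is:
Bags: B1 = {b, c, f, g, i}  B2 = {b, f, g, i, j}  B3 = {b, d, f, i, j}  B4 = {b, d, f, h, j}  B5 = {c, e, f, g, i}  B6 = {a, b, f, g, i}
Tree: B1–B2, B2–B3, B3–B4, B1–B5, B1–B6
Every bag has size at most 5, so the width is 5 − 1 = 4 and tw(G) ≤ 4. Conversely, {c, e, f, g, i} is a clique of size 5, and the vertices of any clique must share a bag in every tree decomposition; so some bag has ≥ 5 vertices and tw(G) ≥ 4. The upper and lower bounds meet at 4, so that is the treewidth.

4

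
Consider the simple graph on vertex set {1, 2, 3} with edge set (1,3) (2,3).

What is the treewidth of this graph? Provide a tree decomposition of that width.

Each bag holds 2 vertices, so the decomposition has width 1, which upper-bounds the treewidth. Any graph with an edge has treewidth ≥ 1, and G has the edge 2–3. Hence tw(G) = 1 exactly.

Treewidth 1.
Bags: B1 = {2, 3}  B2 = {1, 3}
Tree: B1–B2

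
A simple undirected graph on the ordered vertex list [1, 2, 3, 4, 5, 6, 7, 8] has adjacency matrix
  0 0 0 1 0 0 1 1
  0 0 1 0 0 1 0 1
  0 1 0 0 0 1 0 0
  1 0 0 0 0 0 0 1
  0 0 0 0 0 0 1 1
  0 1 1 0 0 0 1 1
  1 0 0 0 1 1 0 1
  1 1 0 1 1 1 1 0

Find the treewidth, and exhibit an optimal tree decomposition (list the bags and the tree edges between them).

Treewidth 2.
Bags: B1 = {6, 7, 8}  B2 = {1, 7, 8}  B3 = {5, 7, 8}  B4 = {1, 4, 8}  B5 = {2, 6, 8}  B6 = {2, 3, 6}
Tree: B1–B2, B1–B3, B2–B4, B1–B5, B5–B6

Every bag has size at most 3, so the width is 3 − 1 = 2 and tw(G) ≤ 2. On the other hand G contains the 3-clique {2, 6, 8}. A clique must lie in a single bag of any decomposition, so no decomposition can have width below 2. The upper and lower bounds meet at 2, so that is the treewidth.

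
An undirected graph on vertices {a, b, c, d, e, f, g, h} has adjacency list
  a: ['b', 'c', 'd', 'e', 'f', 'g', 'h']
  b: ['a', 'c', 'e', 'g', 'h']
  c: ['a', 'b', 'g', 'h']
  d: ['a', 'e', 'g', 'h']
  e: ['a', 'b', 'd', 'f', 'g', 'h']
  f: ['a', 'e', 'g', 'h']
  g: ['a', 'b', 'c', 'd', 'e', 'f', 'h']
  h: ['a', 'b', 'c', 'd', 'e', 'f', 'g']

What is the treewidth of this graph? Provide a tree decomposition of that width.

Every bag has size at most 5, so the width is 5 − 1 = 4 and tw(G) ≤ 4. On the other hand G contains the 5-clique {a, d, e, g, h}. A clique must lie in a single bag of any decomposition, so no decomposition can have width below 4. Combining the bounds, tw(G) = 4.

Treewidth 4.
One such decomposition:
Bags: B1 = {a, b, c, g, h}  B2 = {a, b, e, g, h}  B3 = {a, e, f, g, h}  B4 = {a, d, e, g, h}
Tree: B1–B2, B2–B3, B2–B4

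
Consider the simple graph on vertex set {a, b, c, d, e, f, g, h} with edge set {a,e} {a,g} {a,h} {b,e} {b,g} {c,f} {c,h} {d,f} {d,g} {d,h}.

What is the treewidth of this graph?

A width-2 tree decomposition is:
Bags: B1 = {c, f, h}  B2 = {d, f, h}  B3 = {a, d, h}  B4 = {a, d, g}  B5 = {a, e, g}  B6 = {b, e, g}
Tree: B1–B2, B2–B3, B3–B4, B4–B5, B5–B6
The largest bag has 3 vertices, giving width 2; this decomposition certifies tw(G) ≤ 2. Since c–f–d–h–c is a cycle in G, G is not acyclic. Forests are exactly the graphs of treewidth ≤ 1, so tw(G) ≥ 2. Therefore the treewidth is 2.

2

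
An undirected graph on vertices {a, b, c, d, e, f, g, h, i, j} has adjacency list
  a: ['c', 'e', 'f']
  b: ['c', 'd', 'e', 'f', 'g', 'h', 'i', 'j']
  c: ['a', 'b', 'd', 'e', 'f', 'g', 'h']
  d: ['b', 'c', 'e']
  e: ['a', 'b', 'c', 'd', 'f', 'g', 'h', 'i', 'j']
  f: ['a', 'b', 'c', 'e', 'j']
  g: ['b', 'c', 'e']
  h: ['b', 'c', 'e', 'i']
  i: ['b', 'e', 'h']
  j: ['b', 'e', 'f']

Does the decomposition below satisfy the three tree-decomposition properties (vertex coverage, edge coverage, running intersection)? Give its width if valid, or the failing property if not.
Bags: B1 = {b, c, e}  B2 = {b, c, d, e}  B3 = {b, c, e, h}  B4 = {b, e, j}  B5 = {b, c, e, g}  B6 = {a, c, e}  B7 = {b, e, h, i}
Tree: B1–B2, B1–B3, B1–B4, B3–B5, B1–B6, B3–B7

No — vertex f appears in no bag.

A tree decomposition must satisfy three properties: every vertex lies in some bag; for every edge, both endpoints lie together in some bag; and for every vertex, the bags containing it form a connected subtree. Here vertex f appears in no bag, so the decomposition is invalid.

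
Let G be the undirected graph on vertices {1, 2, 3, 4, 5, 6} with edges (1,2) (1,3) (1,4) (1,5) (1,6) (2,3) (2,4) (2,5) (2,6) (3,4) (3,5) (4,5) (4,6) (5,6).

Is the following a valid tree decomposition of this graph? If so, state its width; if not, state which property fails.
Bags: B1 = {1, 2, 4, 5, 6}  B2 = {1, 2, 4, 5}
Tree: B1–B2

A tree decomposition must satisfy three properties: every vertex lies in some bag; for every edge, both endpoints lie together in some bag; and for every vertex, the bags containing it form a connected subtree. Here vertex 3 appears in no bag, so the decomposition is invalid.

No — vertex 3 appears in no bag.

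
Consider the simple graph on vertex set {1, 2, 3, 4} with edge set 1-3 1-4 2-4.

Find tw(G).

1

A width-1 tree decomposition is:
Bags: B1 = {2, 4}  B2 = {1, 4}  B3 = {1, 3}
Tree: B1–B2, B2–B3
Each bag holds 2 vertices, so the decomposition has width 1, which upper-bounds the treewidth. G has an edge, so its treewidth is at least 1. Combining the bounds, tw(G) = 1.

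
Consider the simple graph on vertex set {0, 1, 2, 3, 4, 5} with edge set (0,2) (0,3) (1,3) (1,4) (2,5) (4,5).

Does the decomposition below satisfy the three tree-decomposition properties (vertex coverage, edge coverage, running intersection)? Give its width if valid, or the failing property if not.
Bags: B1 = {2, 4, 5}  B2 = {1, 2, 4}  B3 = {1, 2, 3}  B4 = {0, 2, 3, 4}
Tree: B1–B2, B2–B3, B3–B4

A tree decomposition must satisfy three properties: every vertex lies in some bag; for every edge, both endpoints lie together in some bag; and for every vertex, the bags containing it form a connected subtree. Here bags containing vertex 4 are not connected in the tree, so the decomposition is invalid.

No — bags containing vertex 4 are not connected in the tree.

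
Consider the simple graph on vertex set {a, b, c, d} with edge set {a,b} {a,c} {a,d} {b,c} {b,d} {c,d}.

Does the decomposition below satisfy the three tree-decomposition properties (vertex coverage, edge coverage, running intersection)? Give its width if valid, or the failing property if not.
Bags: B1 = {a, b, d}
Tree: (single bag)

No — vertex c appears in no bag.

A tree decomposition must satisfy three properties: every vertex lies in some bag; for every edge, both endpoints lie together in some bag; and for every vertex, the bags containing it form a connected subtree. Here vertex c appears in no bag, so the decomposition is invalid.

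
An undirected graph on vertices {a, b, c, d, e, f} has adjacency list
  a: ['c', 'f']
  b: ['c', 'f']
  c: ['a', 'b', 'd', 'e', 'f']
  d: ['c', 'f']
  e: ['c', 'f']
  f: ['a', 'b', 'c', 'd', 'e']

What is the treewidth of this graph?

2

A width-2 tree decomposition is:
Bags: B1 = {c, e, f}  B2 = {a, c, f}  B3 = {b, c, f}  B4 = {c, d, f}
Tree: B1–B2, B2–B3, B1–B4
Each bag holds 3 vertices, so the decomposition has width 2, which upper-bounds the treewidth. For the lower bound, the 3 vertices {c, d, f} are pairwise adjacent, and any tree decomposition puts a clique entirely inside one bag — forcing width ≥ 2. Combining the bounds, tw(G) = 2.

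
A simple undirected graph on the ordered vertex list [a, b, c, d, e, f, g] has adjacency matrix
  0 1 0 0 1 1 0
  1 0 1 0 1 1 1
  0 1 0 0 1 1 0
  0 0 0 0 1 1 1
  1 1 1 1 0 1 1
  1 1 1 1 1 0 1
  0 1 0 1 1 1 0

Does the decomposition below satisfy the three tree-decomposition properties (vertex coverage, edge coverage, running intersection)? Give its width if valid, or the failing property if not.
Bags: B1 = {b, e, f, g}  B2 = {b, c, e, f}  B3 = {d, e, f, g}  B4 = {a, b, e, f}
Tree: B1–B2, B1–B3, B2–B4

Vertex coverage: the bags together contain {a, b, c, d, e, f, g}, the full vertex set. Edge coverage: each edge of G has both endpoints in at least one bag. Running intersection: for every vertex, the bags containing it form a connected subtree. All three properties hold, so this is a valid tree decomposition of width max|bag| − 1 = 3, and hence tw(G) ≤ 3.

Yes; width 3.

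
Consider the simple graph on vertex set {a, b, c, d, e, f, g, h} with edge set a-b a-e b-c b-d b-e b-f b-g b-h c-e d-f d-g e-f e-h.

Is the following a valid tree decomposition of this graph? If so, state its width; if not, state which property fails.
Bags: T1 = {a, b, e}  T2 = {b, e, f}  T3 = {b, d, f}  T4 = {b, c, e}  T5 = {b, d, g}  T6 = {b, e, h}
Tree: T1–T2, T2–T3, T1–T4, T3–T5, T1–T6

Yes; width 2.

Vertex coverage: the bags together contain {a, b, c, d, e, f, g, h}, the full vertex set. Edge coverage: each edge of G has both endpoints in at least one bag. Running intersection: for every vertex, the bags containing it form a connected subtree. All three properties hold, so this is a valid tree decomposition of width max|bag| − 1 = 2, and hence tw(G) ≤ 2.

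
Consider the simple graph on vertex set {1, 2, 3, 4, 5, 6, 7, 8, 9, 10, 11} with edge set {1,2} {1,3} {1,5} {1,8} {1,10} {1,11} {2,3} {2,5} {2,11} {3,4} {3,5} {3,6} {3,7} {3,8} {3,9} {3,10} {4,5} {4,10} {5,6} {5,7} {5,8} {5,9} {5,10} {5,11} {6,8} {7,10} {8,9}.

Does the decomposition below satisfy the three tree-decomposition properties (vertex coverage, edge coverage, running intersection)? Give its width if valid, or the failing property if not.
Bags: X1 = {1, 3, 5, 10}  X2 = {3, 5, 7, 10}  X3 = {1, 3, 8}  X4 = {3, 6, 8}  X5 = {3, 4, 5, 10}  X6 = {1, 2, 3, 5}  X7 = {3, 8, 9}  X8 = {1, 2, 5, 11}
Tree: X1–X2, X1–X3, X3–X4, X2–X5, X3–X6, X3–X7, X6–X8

No — edge (5,8) lies in no bag.

A tree decomposition must satisfy three properties: every vertex lies in some bag; for every edge, both endpoints lie together in some bag; and for every vertex, the bags containing it form a connected subtree. Here edge (5,8) lies in no bag, so the decomposition is invalid.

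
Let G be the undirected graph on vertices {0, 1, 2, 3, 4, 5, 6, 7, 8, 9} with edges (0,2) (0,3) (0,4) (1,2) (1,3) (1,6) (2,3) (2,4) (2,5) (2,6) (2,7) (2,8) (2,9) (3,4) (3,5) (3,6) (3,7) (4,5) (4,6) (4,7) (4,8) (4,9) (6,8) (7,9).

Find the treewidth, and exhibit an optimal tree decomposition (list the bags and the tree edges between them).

Treewidth 3.
One optimal decomposition is:
Bags: B1 = {2, 3, 4, 6}  B2 = {1, 2, 3, 6}  B3 = {2, 3, 4, 5}  B4 = {2, 3, 4, 7}  B5 = {0, 2, 3, 4}  B6 = {2, 4, 7, 9}  B7 = {2, 4, 6, 8}
Tree: B1–B2, B1–B3, B1–B4, B1–B5, B4–B6, B1–B7

Every bag has size at most 4, so the width is 4 − 1 = 3 and tw(G) ≤ 3. On the other hand G contains the 4-clique {1, 2, 3, 6}. A clique must lie in a single bag of any decomposition, so no decomposition can have width below 3. Combining the bounds, tw(G) = 3.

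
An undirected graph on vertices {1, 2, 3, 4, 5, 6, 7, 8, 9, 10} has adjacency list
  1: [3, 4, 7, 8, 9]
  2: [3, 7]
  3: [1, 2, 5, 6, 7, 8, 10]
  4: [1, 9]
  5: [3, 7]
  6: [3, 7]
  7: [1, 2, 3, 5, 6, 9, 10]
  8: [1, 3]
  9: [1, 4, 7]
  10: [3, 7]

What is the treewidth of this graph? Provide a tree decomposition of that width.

Each bag holds 3 vertices, so the decomposition has width 2, which upper-bounds the treewidth. For the lower bound, the 3 vertices {1, 4, 9} are pairwise adjacent, and any tree decomposition puts a clique entirely inside one bag — forcing width ≥ 2. The upper and lower bounds meet at 2, so that is the treewidth.

Treewidth 2.
Bags: B1 = {3, 6, 7}  B2 = {1, 3, 7}  B3 = {3, 7, 10}  B4 = {1, 7, 9}  B5 = {1, 3, 8}  B6 = {1, 4, 9}  B7 = {2, 3, 7}  B8 = {3, 5, 7}
Tree: B1–B2, B2–B3, B2–B4, B2–B5, B4–B6, B2–B7, B7–B8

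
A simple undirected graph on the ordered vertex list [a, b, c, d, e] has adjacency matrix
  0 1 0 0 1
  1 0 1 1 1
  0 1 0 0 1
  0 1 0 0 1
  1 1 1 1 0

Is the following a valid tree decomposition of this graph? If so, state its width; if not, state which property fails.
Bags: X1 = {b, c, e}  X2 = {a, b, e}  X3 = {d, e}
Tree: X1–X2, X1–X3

No — edge (b,d) lies in no bag.

A tree decomposition must satisfy three properties: every vertex lies in some bag; for every edge, both endpoints lie together in some bag; and for every vertex, the bags containing it form a connected subtree. Here edge (b,d) lies in no bag, so the decomposition is invalid.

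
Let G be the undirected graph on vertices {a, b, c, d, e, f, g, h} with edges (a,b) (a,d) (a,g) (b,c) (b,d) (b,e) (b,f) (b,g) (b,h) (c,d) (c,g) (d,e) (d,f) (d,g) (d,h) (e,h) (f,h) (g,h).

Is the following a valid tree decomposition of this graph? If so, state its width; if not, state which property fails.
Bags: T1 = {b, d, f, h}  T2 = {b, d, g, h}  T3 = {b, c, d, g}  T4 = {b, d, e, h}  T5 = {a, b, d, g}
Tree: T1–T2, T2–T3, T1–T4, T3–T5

Yes; width 3.

Every vertex of G appears in some bag (union = {a, b, c, d, e, f, g, h}); every edge is covered by a bag; and for each vertex v the set of bags containing v is connected in the bag tree. The decomposition is therefore valid. The largest bag has 4 vertices, so the width is 3.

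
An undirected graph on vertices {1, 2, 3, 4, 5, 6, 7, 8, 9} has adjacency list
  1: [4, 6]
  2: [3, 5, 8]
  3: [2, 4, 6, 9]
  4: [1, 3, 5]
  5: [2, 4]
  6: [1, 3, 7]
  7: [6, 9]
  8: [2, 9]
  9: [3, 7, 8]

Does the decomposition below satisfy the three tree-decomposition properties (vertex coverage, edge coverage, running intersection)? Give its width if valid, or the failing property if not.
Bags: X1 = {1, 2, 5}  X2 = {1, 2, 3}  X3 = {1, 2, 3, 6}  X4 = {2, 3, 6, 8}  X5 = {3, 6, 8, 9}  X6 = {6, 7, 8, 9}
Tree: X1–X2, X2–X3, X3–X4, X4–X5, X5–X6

No — vertex 4 appears in no bag.

A tree decomposition must satisfy three properties: every vertex lies in some bag; for every edge, both endpoints lie together in some bag; and for every vertex, the bags containing it form a connected subtree. Here vertex 4 appears in no bag, so the decomposition is invalid.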